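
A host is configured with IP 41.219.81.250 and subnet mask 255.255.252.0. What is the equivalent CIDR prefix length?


Binary: 11111111.11111111.11111100.00000000
Count leading 1s
Prefix: /22


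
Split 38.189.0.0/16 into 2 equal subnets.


New prefix = 16 + 1 = 17
Each subnet has 32768 addresses
  38.189.0.0/17
  38.189.128.0/17
Subnets: 38.189.0.0/17, 38.189.128.0/17


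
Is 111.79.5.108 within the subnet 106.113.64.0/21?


Subnet network: 106.113.64.0
Test IP AND mask: 111.79.0.0
No, 111.79.5.108 is not in 106.113.64.0/21


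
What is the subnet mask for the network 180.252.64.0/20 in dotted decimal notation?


/20 means 20 network bits, 12 host bits
Binary: 11111111111111111111000000000000
Mask: 255.255.240.0


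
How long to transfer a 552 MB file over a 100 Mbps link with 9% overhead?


Effective throughput = 100 * (1 - 9/100) = 91 Mbps
File size in Mb = 552 * 8 = 4416 Mb
Time = 4416 / 91
Time = 48.5275 seconds


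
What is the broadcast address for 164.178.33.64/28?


Network: 164.178.33.64/28
Host bits = 4
Set all host bits to 1:
Broadcast: 164.178.33.79


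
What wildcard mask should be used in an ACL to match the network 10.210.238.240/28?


Subnet mask: 255.255.255.240
Wildcard = 255.255.255.255 - subnet mask
255 - 255 = 0
255 - 255 = 0
255 - 255 = 0
255 - 240 = 15
Wildcard: 0.0.0.15


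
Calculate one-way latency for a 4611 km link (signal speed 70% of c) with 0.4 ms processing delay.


Speed = 0.7 * 3e5 km/s = 210000 km/s
Propagation delay = 4611 / 210000 = 0.022 s = 21.9571 ms
Processing delay = 0.4 ms
Total one-way latency = 22.3571 ms


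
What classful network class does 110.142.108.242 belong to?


First octet: 110
Binary: 01101110
0xxxxxxx -> Class A (1-126)
Class A, default mask 255.0.0.0 (/8)


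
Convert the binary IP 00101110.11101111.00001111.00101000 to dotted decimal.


00101110 = 46
11101111 = 239
00001111 = 15
00101000 = 40
IP: 46.239.15.40


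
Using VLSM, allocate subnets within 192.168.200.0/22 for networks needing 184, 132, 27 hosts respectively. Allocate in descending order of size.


184 hosts -> /24 (254 usable): 192.168.200.0/24
132 hosts -> /24 (254 usable): 192.168.201.0/24
27 hosts -> /27 (30 usable): 192.168.202.0/27
Allocation: 192.168.200.0/24 (184 hosts, 254 usable); 192.168.201.0/24 (132 hosts, 254 usable); 192.168.202.0/27 (27 hosts, 30 usable)


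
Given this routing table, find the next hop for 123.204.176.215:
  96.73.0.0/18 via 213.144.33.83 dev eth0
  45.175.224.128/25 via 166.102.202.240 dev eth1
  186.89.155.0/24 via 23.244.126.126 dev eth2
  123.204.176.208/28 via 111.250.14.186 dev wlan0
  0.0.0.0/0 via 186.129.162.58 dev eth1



Longest prefix match for 123.204.176.215:
  /18 96.73.0.0: no
  /25 45.175.224.128: no
  /24 186.89.155.0: no
  /28 123.204.176.208: MATCH
  /0 0.0.0.0: MATCH
Selected: next-hop 111.250.14.186 via wlan0 (matched /28)


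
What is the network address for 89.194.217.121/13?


IP:   01011001.11000010.11011001.01111001
Mask: 11111111.11111000.00000000.00000000
AND operation:
Net:  01011001.11000000.00000000.00000000
Network: 89.192.0.0/13


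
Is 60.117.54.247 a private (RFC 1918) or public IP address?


RFC 1918 private ranges:
  10.0.0.0/8 (10.0.0.0 - 10.255.255.255)
  172.16.0.0/12 (172.16.0.0 - 172.31.255.255)
  192.168.0.0/16 (192.168.0.0 - 192.168.255.255)
Public (not in any RFC 1918 range)


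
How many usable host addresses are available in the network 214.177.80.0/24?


Host bits = 32 - 24 = 8
Total addresses = 2^8 = 256
Usable = total - 2 (network and broadcast)
Usable hosts: 254


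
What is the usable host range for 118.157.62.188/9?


Network: 118.128.0.0
Broadcast: 118.255.255.255
First usable = network + 1
Last usable = broadcast - 1
Range: 118.128.0.1 to 118.255.255.254


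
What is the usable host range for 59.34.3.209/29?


Network: 59.34.3.208
Broadcast: 59.34.3.215
First usable = network + 1
Last usable = broadcast - 1
Range: 59.34.3.209 to 59.34.3.214


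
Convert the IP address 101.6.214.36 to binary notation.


101 = 01100101
6 = 00000110
214 = 11010110
36 = 00100100
Binary: 01100101.00000110.11010110.00100100


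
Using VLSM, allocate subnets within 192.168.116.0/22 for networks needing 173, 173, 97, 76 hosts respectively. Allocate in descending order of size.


173 hosts -> /24 (254 usable): 192.168.116.0/24
173 hosts -> /24 (254 usable): 192.168.117.0/24
97 hosts -> /25 (126 usable): 192.168.118.0/25
76 hosts -> /25 (126 usable): 192.168.118.128/25
Allocation: 192.168.116.0/24 (173 hosts, 254 usable); 192.168.117.0/24 (173 hosts, 254 usable); 192.168.118.0/25 (97 hosts, 126 usable); 192.168.118.128/25 (76 hosts, 126 usable)


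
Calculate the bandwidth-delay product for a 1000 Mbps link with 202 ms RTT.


BDP = bandwidth * RTT
= 1000 Mbps * 202 ms
= 1000 * 1e6 * 202 / 1000 bits
= 202000000 bits
= 25250000 bytes
= 24658.2031 KB
BDP = 202000000 bits (25250000 bytes)


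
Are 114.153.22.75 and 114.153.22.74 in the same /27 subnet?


Mask: 255.255.255.224
114.153.22.75 AND mask = 114.153.22.64
114.153.22.74 AND mask = 114.153.22.64
Yes, same subnet (114.153.22.64)


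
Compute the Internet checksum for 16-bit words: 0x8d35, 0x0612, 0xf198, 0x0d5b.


Sum all words (with carry folding):
+ 0x8d35 = 0x8d35
+ 0x0612 = 0x9347
+ 0xf198 = 0x84e0
+ 0x0d5b = 0x923b
One's complement: ~0x923b
Checksum = 0x6dc4


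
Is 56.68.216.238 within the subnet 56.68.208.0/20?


Subnet network: 56.68.208.0
Test IP AND mask: 56.68.208.0
Yes, 56.68.216.238 is in 56.68.208.0/20


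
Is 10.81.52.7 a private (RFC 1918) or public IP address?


RFC 1918 private ranges:
  10.0.0.0/8 (10.0.0.0 - 10.255.255.255)
  172.16.0.0/12 (172.16.0.0 - 172.31.255.255)
  192.168.0.0/16 (192.168.0.0 - 192.168.255.255)
Private (in 10.0.0.0/8)


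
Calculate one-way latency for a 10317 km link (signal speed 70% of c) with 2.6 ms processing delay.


Speed = 0.7 * 3e5 km/s = 210000 km/s
Propagation delay = 10317 / 210000 = 0.0491 s = 49.1286 ms
Processing delay = 2.6 ms
Total one-way latency = 51.7286 ms


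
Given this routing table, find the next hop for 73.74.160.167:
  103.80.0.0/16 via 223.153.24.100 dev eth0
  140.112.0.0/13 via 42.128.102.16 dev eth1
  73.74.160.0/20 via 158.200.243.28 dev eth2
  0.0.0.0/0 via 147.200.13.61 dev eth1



Longest prefix match for 73.74.160.167:
  /16 103.80.0.0: no
  /13 140.112.0.0: no
  /20 73.74.160.0: MATCH
  /0 0.0.0.0: MATCH
Selected: next-hop 158.200.243.28 via eth2 (matched /20)


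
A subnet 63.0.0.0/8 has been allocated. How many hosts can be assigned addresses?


Host bits = 32 - 8 = 24
Total addresses = 2^24 = 16777216
Usable = total - 2 (network and broadcast)
Usable hosts: 16777214


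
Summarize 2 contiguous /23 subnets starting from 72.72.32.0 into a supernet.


Original prefix: /23
Number of subnets: 2 = 2^1
New prefix = 23 - 1 = 22
Supernet: 72.72.32.0/22


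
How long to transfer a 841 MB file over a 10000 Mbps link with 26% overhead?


Effective throughput = 10000 * (1 - 26/100) = 7400 Mbps
File size in Mb = 841 * 8 = 6728 Mb
Time = 6728 / 7400
Time = 0.9092 seconds


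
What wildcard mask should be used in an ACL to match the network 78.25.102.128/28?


Subnet mask: 255.255.255.240
Wildcard = 255.255.255.255 - subnet mask
255 - 255 = 0
255 - 255 = 0
255 - 255 = 0
255 - 240 = 15
Wildcard: 0.0.0.15


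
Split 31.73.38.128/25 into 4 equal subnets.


New prefix = 25 + 2 = 27
Each subnet has 32 addresses
  31.73.38.128/27
  31.73.38.160/27
  31.73.38.192/27
  31.73.38.224/27
Subnets: 31.73.38.128/27, 31.73.38.160/27, 31.73.38.192/27, 31.73.38.224/27


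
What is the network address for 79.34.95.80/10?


IP:   01001111.00100010.01011111.01010000
Mask: 11111111.11000000.00000000.00000000
AND operation:
Net:  01001111.00000000.00000000.00000000
Network: 79.0.0.0/10


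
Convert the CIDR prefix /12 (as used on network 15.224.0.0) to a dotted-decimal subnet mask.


/12 means 12 network bits, 20 host bits
Binary: 11111111111100000000000000000000
Mask: 255.240.0.0


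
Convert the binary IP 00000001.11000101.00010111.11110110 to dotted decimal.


00000001 = 1
11000101 = 197
00010111 = 23
11110110 = 246
IP: 1.197.23.246


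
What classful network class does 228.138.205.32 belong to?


First octet: 228
Binary: 11100100
1110xxxx -> Class D (224-239)
Class D (multicast), default mask N/A


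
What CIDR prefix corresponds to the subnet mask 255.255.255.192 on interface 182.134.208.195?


Binary: 11111111.11111111.11111111.11000000
Count leading 1s
Prefix: /26


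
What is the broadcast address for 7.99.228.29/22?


Network: 7.99.228.0/22
Host bits = 10
Set all host bits to 1:
Broadcast: 7.99.231.255


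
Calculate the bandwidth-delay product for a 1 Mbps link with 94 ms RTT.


BDP = bandwidth * RTT
= 1 Mbps * 94 ms
= 1 * 1e6 * 94 / 1000 bits
= 94000 bits
= 11750 bytes
= 11.4746 KB
BDP = 94000 bits (11750 bytes)


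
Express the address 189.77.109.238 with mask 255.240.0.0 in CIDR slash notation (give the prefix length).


Binary: 11111111.11110000.00000000.00000000
Count leading 1s
Prefix: /12


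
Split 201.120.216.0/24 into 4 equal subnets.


New prefix = 24 + 2 = 26
Each subnet has 64 addresses
  201.120.216.0/26
  201.120.216.64/26
  201.120.216.128/26
  201.120.216.192/26
Subnets: 201.120.216.0/26, 201.120.216.64/26, 201.120.216.128/26, 201.120.216.192/26


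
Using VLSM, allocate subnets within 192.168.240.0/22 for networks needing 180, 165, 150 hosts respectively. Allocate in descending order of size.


180 hosts -> /24 (254 usable): 192.168.240.0/24
165 hosts -> /24 (254 usable): 192.168.241.0/24
150 hosts -> /24 (254 usable): 192.168.242.0/24
Allocation: 192.168.240.0/24 (180 hosts, 254 usable); 192.168.241.0/24 (165 hosts, 254 usable); 192.168.242.0/24 (150 hosts, 254 usable)


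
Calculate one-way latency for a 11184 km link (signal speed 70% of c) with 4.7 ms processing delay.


Speed = 0.7 * 3e5 km/s = 210000 km/s
Propagation delay = 11184 / 210000 = 0.0533 s = 53.2571 ms
Processing delay = 4.7 ms
Total one-way latency = 57.9571 ms


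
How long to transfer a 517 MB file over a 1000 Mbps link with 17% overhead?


Effective throughput = 1000 * (1 - 17/100) = 830 Mbps
File size in Mb = 517 * 8 = 4136 Mb
Time = 4136 / 830
Time = 4.9831 seconds


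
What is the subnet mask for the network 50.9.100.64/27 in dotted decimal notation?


/27 means 27 network bits, 5 host bits
Binary: 11111111111111111111111111100000
Mask: 255.255.255.224


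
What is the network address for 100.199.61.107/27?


IP:   01100100.11000111.00111101.01101011
Mask: 11111111.11111111.11111111.11100000
AND operation:
Net:  01100100.11000111.00111101.01100000
Network: 100.199.61.96/27


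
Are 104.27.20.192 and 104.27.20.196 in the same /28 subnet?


Mask: 255.255.255.240
104.27.20.192 AND mask = 104.27.20.192
104.27.20.196 AND mask = 104.27.20.192
Yes, same subnet (104.27.20.192)


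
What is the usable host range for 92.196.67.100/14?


Network: 92.196.0.0
Broadcast: 92.199.255.255
First usable = network + 1
Last usable = broadcast - 1
Range: 92.196.0.1 to 92.199.255.254


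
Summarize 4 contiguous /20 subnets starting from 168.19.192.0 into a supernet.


Original prefix: /20
Number of subnets: 4 = 2^2
New prefix = 20 - 2 = 18
Supernet: 168.19.192.0/18


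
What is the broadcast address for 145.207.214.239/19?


Network: 145.207.192.0/19
Host bits = 13
Set all host bits to 1:
Broadcast: 145.207.223.255


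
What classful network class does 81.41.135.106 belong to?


First octet: 81
Binary: 01010001
0xxxxxxx -> Class A (1-126)
Class A, default mask 255.0.0.0 (/8)


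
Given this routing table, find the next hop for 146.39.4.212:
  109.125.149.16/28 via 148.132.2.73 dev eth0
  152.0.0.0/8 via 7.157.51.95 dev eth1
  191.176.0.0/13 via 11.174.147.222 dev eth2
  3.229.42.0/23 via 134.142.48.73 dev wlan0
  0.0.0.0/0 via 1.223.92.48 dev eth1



Longest prefix match for 146.39.4.212:
  /28 109.125.149.16: no
  /8 152.0.0.0: no
  /13 191.176.0.0: no
  /23 3.229.42.0: no
  /0 0.0.0.0: MATCH
Selected: next-hop 1.223.92.48 via eth1 (matched /0)


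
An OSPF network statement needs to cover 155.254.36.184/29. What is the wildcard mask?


Subnet mask: 255.255.255.248
Wildcard = 255.255.255.255 - subnet mask
255 - 255 = 0
255 - 255 = 0
255 - 255 = 0
255 - 248 = 7
Wildcard: 0.0.0.7


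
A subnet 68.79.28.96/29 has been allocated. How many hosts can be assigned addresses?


Host bits = 32 - 29 = 3
Total addresses = 2^3 = 8
Usable = total - 2 (network and broadcast)
Usable hosts: 6


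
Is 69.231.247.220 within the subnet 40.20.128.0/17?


Subnet network: 40.20.128.0
Test IP AND mask: 69.231.128.0
No, 69.231.247.220 is not in 40.20.128.0/17


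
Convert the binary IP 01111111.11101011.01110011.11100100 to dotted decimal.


01111111 = 127
11101011 = 235
01110011 = 115
11100100 = 228
IP: 127.235.115.228


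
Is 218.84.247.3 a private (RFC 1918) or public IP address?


RFC 1918 private ranges:
  10.0.0.0/8 (10.0.0.0 - 10.255.255.255)
  172.16.0.0/12 (172.16.0.0 - 172.31.255.255)
  192.168.0.0/16 (192.168.0.0 - 192.168.255.255)
Public (not in any RFC 1918 range)


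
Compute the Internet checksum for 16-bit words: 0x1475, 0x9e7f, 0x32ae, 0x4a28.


Sum all words (with carry folding):
+ 0x1475 = 0x1475
+ 0x9e7f = 0xb2f4
+ 0x32ae = 0xe5a2
+ 0x4a28 = 0x2fcb
One's complement: ~0x2fcb
Checksum = 0xd034


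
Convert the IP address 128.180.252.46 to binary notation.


128 = 10000000
180 = 10110100
252 = 11111100
46 = 00101110
Binary: 10000000.10110100.11111100.00101110


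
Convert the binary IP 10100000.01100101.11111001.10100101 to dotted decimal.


10100000 = 160
01100101 = 101
11111001 = 249
10100101 = 165
IP: 160.101.249.165


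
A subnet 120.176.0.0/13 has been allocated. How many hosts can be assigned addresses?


Host bits = 32 - 13 = 19
Total addresses = 2^19 = 524288
Usable = total - 2 (network and broadcast)
Usable hosts: 524286


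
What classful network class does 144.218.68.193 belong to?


First octet: 144
Binary: 10010000
10xxxxxx -> Class B (128-191)
Class B, default mask 255.255.0.0 (/16)


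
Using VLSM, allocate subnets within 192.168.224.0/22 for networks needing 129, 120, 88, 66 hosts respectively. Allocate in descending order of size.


129 hosts -> /24 (254 usable): 192.168.224.0/24
120 hosts -> /25 (126 usable): 192.168.225.0/25
88 hosts -> /25 (126 usable): 192.168.225.128/25
66 hosts -> /25 (126 usable): 192.168.226.0/25
Allocation: 192.168.224.0/24 (129 hosts, 254 usable); 192.168.225.0/25 (120 hosts, 126 usable); 192.168.225.128/25 (88 hosts, 126 usable); 192.168.226.0/25 (66 hosts, 126 usable)


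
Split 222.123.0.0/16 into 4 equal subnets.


New prefix = 16 + 2 = 18
Each subnet has 16384 addresses
  222.123.0.0/18
  222.123.64.0/18
  222.123.128.0/18
  222.123.192.0/18
Subnets: 222.123.0.0/18, 222.123.64.0/18, 222.123.128.0/18, 222.123.192.0/18


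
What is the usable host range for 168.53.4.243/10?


Network: 168.0.0.0
Broadcast: 168.63.255.255
First usable = network + 1
Last usable = broadcast - 1
Range: 168.0.0.1 to 168.63.255.254


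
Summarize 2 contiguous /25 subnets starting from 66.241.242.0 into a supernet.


Original prefix: /25
Number of subnets: 2 = 2^1
New prefix = 25 - 1 = 24
Supernet: 66.241.242.0/24


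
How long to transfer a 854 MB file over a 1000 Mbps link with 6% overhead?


Effective throughput = 1000 * (1 - 6/100) = 940 Mbps
File size in Mb = 854 * 8 = 6832 Mb
Time = 6832 / 940
Time = 7.2681 seconds


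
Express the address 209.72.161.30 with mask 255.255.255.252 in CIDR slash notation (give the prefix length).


Binary: 11111111.11111111.11111111.11111100
Count leading 1s
Prefix: /30


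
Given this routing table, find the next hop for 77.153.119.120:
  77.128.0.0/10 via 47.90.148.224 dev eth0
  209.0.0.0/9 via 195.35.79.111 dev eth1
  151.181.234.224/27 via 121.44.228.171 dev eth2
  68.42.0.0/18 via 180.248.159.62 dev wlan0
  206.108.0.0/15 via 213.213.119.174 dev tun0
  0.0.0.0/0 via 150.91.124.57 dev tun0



Longest prefix match for 77.153.119.120:
  /10 77.128.0.0: MATCH
  /9 209.0.0.0: no
  /27 151.181.234.224: no
  /18 68.42.0.0: no
  /15 206.108.0.0: no
  /0 0.0.0.0: MATCH
Selected: next-hop 47.90.148.224 via eth0 (matched /10)


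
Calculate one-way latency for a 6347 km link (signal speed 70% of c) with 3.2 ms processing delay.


Speed = 0.7 * 3e5 km/s = 210000 km/s
Propagation delay = 6347 / 210000 = 0.0302 s = 30.2238 ms
Processing delay = 3.2 ms
Total one-way latency = 33.4238 ms


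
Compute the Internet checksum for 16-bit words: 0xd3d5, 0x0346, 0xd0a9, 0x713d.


Sum all words (with carry folding):
+ 0xd3d5 = 0xd3d5
+ 0x0346 = 0xd71b
+ 0xd0a9 = 0xa7c5
+ 0x713d = 0x1903
One's complement: ~0x1903
Checksum = 0xe6fc


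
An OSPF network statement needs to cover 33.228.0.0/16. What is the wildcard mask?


Subnet mask: 255.255.0.0
Wildcard = 255.255.255.255 - subnet mask
255 - 255 = 0
255 - 255 = 0
255 - 0 = 255
255 - 0 = 255
Wildcard: 0.0.255.255


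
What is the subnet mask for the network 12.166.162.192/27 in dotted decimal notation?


/27 means 27 network bits, 5 host bits
Binary: 11111111111111111111111111100000
Mask: 255.255.255.224


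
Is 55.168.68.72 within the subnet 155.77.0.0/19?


Subnet network: 155.77.0.0
Test IP AND mask: 55.168.64.0
No, 55.168.68.72 is not in 155.77.0.0/19


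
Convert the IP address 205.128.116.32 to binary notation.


205 = 11001101
128 = 10000000
116 = 01110100
32 = 00100000
Binary: 11001101.10000000.01110100.00100000


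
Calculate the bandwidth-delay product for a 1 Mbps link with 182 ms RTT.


BDP = bandwidth * RTT
= 1 Mbps * 182 ms
= 1 * 1e6 * 182 / 1000 bits
= 182000 bits
= 22750 bytes
= 22.2168 KB
BDP = 182000 bits (22750 bytes)


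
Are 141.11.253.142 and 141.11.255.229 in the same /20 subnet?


Mask: 255.255.240.0
141.11.253.142 AND mask = 141.11.240.0
141.11.255.229 AND mask = 141.11.240.0
Yes, same subnet (141.11.240.0)


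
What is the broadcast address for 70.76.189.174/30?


Network: 70.76.189.172/30
Host bits = 2
Set all host bits to 1:
Broadcast: 70.76.189.175


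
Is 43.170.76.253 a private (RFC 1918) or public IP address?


RFC 1918 private ranges:
  10.0.0.0/8 (10.0.0.0 - 10.255.255.255)
  172.16.0.0/12 (172.16.0.0 - 172.31.255.255)
  192.168.0.0/16 (192.168.0.0 - 192.168.255.255)
Public (not in any RFC 1918 range)


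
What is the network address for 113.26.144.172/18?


IP:   01110001.00011010.10010000.10101100
Mask: 11111111.11111111.11000000.00000000
AND operation:
Net:  01110001.00011010.10000000.00000000
Network: 113.26.128.0/18


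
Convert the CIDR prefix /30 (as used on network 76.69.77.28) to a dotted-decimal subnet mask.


/30 means 30 network bits, 2 host bits
Binary: 11111111111111111111111111111100
Mask: 255.255.255.252


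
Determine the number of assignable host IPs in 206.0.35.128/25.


Host bits = 32 - 25 = 7
Total addresses = 2^7 = 128
Usable = total - 2 (network and broadcast)
Usable hosts: 126


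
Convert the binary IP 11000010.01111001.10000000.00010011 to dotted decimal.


11000010 = 194
01111001 = 121
10000000 = 128
00010011 = 19
IP: 194.121.128.19


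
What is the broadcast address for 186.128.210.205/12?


Network: 186.128.0.0/12
Host bits = 20
Set all host bits to 1:
Broadcast: 186.143.255.255


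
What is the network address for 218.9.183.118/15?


IP:   11011010.00001001.10110111.01110110
Mask: 11111111.11111110.00000000.00000000
AND operation:
Net:  11011010.00001000.00000000.00000000
Network: 218.8.0.0/15


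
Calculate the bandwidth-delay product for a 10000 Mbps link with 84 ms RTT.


BDP = bandwidth * RTT
= 10000 Mbps * 84 ms
= 10000 * 1e6 * 84 / 1000 bits
= 840000000 bits
= 105000000 bytes
= 102539.0625 KB
BDP = 840000000 bits (105000000 bytes)


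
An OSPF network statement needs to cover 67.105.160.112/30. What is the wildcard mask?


Subnet mask: 255.255.255.252
Wildcard = 255.255.255.255 - subnet mask
255 - 255 = 0
255 - 255 = 0
255 - 255 = 0
255 - 252 = 3
Wildcard: 0.0.0.3


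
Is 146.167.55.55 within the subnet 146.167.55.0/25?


Subnet network: 146.167.55.0
Test IP AND mask: 146.167.55.0
Yes, 146.167.55.55 is in 146.167.55.0/25


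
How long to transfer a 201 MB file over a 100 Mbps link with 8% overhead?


Effective throughput = 100 * (1 - 8/100) = 92 Mbps
File size in Mb = 201 * 8 = 1608 Mb
Time = 1608 / 92
Time = 17.4783 seconds


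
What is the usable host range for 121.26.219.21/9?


Network: 121.0.0.0
Broadcast: 121.127.255.255
First usable = network + 1
Last usable = broadcast - 1
Range: 121.0.0.1 to 121.127.255.254


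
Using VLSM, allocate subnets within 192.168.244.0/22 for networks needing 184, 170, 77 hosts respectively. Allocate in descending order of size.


184 hosts -> /24 (254 usable): 192.168.244.0/24
170 hosts -> /24 (254 usable): 192.168.245.0/24
77 hosts -> /25 (126 usable): 192.168.246.0/25
Allocation: 192.168.244.0/24 (184 hosts, 254 usable); 192.168.245.0/24 (170 hosts, 254 usable); 192.168.246.0/25 (77 hosts, 126 usable)


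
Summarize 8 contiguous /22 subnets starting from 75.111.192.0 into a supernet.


Original prefix: /22
Number of subnets: 8 = 2^3
New prefix = 22 - 3 = 19
Supernet: 75.111.192.0/19


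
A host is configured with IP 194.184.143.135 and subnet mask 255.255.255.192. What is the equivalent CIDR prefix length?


Binary: 11111111.11111111.11111111.11000000
Count leading 1s
Prefix: /26


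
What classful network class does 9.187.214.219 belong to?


First octet: 9
Binary: 00001001
0xxxxxxx -> Class A (1-126)
Class A, default mask 255.0.0.0 (/8)


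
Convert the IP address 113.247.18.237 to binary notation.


113 = 01110001
247 = 11110111
18 = 00010010
237 = 11101101
Binary: 01110001.11110111.00010010.11101101


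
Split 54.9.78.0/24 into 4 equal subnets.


New prefix = 24 + 2 = 26
Each subnet has 64 addresses
  54.9.78.0/26
  54.9.78.64/26
  54.9.78.128/26
  54.9.78.192/26
Subnets: 54.9.78.0/26, 54.9.78.64/26, 54.9.78.128/26, 54.9.78.192/26


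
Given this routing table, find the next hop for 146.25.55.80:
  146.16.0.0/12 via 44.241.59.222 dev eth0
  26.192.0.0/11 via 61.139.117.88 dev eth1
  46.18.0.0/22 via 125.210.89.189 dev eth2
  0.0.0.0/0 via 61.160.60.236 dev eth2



Longest prefix match for 146.25.55.80:
  /12 146.16.0.0: MATCH
  /11 26.192.0.0: no
  /22 46.18.0.0: no
  /0 0.0.0.0: MATCH
Selected: next-hop 44.241.59.222 via eth0 (matched /12)


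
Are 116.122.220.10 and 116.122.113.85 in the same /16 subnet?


Mask: 255.255.0.0
116.122.220.10 AND mask = 116.122.0.0
116.122.113.85 AND mask = 116.122.0.0
Yes, same subnet (116.122.0.0)


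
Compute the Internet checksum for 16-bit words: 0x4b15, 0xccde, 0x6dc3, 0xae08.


Sum all words (with carry folding):
+ 0x4b15 = 0x4b15
+ 0xccde = 0x17f4
+ 0x6dc3 = 0x85b7
+ 0xae08 = 0x33c0
One's complement: ~0x33c0
Checksum = 0xcc3f


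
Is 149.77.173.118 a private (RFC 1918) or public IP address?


RFC 1918 private ranges:
  10.0.0.0/8 (10.0.0.0 - 10.255.255.255)
  172.16.0.0/12 (172.16.0.0 - 172.31.255.255)
  192.168.0.0/16 (192.168.0.0 - 192.168.255.255)
Public (not in any RFC 1918 range)


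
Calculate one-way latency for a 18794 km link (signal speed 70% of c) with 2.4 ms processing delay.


Speed = 0.7 * 3e5 km/s = 210000 km/s
Propagation delay = 18794 / 210000 = 0.0895 s = 89.4952 ms
Processing delay = 2.4 ms
Total one-way latency = 91.8952 ms


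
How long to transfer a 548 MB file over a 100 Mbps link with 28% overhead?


Effective throughput = 100 * (1 - 28/100) = 72 Mbps
File size in Mb = 548 * 8 = 4384 Mb
Time = 4384 / 72
Time = 60.8889 seconds


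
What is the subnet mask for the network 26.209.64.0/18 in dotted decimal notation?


/18 means 18 network bits, 14 host bits
Binary: 11111111111111111100000000000000
Mask: 255.255.192.0


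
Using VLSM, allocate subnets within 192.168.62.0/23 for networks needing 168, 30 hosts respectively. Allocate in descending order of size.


168 hosts -> /24 (254 usable): 192.168.62.0/24
30 hosts -> /27 (30 usable): 192.168.63.0/27
Allocation: 192.168.62.0/24 (168 hosts, 254 usable); 192.168.63.0/27 (30 hosts, 30 usable)


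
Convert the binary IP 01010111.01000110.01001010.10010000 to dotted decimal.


01010111 = 87
01000110 = 70
01001010 = 74
10010000 = 144
IP: 87.70.74.144


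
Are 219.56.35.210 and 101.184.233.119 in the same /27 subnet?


Mask: 255.255.255.224
219.56.35.210 AND mask = 219.56.35.192
101.184.233.119 AND mask = 101.184.233.96
No, different subnets (219.56.35.192 vs 101.184.233.96)


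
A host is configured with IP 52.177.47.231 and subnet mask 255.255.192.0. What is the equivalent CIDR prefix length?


Binary: 11111111.11111111.11000000.00000000
Count leading 1s
Prefix: /18


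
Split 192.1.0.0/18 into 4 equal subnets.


New prefix = 18 + 2 = 20
Each subnet has 4096 addresses
  192.1.0.0/20
  192.1.16.0/20
  192.1.32.0/20
  192.1.48.0/20
Subnets: 192.1.0.0/20, 192.1.16.0/20, 192.1.32.0/20, 192.1.48.0/20


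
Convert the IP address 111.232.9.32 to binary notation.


111 = 01101111
232 = 11101000
9 = 00001001
32 = 00100000
Binary: 01101111.11101000.00001001.00100000


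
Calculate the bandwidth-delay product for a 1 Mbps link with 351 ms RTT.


BDP = bandwidth * RTT
= 1 Mbps * 351 ms
= 1 * 1e6 * 351 / 1000 bits
= 351000 bits
= 43875 bytes
= 42.8467 KB
BDP = 351000 bits (43875 bytes)


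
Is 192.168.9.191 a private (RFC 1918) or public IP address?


RFC 1918 private ranges:
  10.0.0.0/8 (10.0.0.0 - 10.255.255.255)
  172.16.0.0/12 (172.16.0.0 - 172.31.255.255)
  192.168.0.0/16 (192.168.0.0 - 192.168.255.255)
Private (in 192.168.0.0/16)


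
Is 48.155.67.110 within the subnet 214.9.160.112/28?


Subnet network: 214.9.160.112
Test IP AND mask: 48.155.67.96
No, 48.155.67.110 is not in 214.9.160.112/28


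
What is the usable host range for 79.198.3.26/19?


Network: 79.198.0.0
Broadcast: 79.198.31.255
First usable = network + 1
Last usable = broadcast - 1
Range: 79.198.0.1 to 79.198.31.254


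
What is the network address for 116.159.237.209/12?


IP:   01110100.10011111.11101101.11010001
Mask: 11111111.11110000.00000000.00000000
AND operation:
Net:  01110100.10010000.00000000.00000000
Network: 116.144.0.0/12


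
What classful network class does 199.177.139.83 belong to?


First octet: 199
Binary: 11000111
110xxxxx -> Class C (192-223)
Class C, default mask 255.255.255.0 (/24)


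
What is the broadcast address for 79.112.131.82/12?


Network: 79.112.0.0/12
Host bits = 20
Set all host bits to 1:
Broadcast: 79.127.255.255


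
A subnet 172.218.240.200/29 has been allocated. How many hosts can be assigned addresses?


Host bits = 32 - 29 = 3
Total addresses = 2^3 = 8
Usable = total - 2 (network and broadcast)
Usable hosts: 6


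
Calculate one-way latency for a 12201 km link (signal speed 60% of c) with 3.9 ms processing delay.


Speed = 0.6 * 3e5 km/s = 180000 km/s
Propagation delay = 12201 / 180000 = 0.0678 s = 67.7833 ms
Processing delay = 3.9 ms
Total one-way latency = 71.6833 ms


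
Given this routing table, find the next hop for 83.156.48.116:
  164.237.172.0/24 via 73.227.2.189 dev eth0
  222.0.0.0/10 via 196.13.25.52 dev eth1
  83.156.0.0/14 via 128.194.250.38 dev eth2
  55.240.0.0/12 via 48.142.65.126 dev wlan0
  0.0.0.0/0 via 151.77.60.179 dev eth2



Longest prefix match for 83.156.48.116:
  /24 164.237.172.0: no
  /10 222.0.0.0: no
  /14 83.156.0.0: MATCH
  /12 55.240.0.0: no
  /0 0.0.0.0: MATCH
Selected: next-hop 128.194.250.38 via eth2 (matched /14)


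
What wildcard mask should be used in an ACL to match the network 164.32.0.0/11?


Subnet mask: 255.224.0.0
Wildcard = 255.255.255.255 - subnet mask
255 - 255 = 0
255 - 224 = 31
255 - 0 = 255
255 - 0 = 255
Wildcard: 0.31.255.255


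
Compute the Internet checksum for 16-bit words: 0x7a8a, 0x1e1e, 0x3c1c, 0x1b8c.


Sum all words (with carry folding):
+ 0x7a8a = 0x7a8a
+ 0x1e1e = 0x98a8
+ 0x3c1c = 0xd4c4
+ 0x1b8c = 0xf050
One's complement: ~0xf050
Checksum = 0x0faf


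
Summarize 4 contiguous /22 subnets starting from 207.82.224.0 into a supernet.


Original prefix: /22
Number of subnets: 4 = 2^2
New prefix = 22 - 2 = 20
Supernet: 207.82.224.0/20


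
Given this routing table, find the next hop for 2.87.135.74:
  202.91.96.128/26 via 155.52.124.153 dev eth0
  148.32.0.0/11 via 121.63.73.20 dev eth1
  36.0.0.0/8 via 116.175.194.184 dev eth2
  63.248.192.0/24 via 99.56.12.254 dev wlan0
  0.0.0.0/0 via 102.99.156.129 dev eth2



Longest prefix match for 2.87.135.74:
  /26 202.91.96.128: no
  /11 148.32.0.0: no
  /8 36.0.0.0: no
  /24 63.248.192.0: no
  /0 0.0.0.0: MATCH
Selected: next-hop 102.99.156.129 via eth2 (matched /0)


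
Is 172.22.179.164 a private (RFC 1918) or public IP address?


RFC 1918 private ranges:
  10.0.0.0/8 (10.0.0.0 - 10.255.255.255)
  172.16.0.0/12 (172.16.0.0 - 172.31.255.255)
  192.168.0.0/16 (192.168.0.0 - 192.168.255.255)
Private (in 172.16.0.0/12)


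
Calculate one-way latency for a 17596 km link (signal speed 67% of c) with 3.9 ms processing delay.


Speed = 0.67 * 3e5 km/s = 201000 km/s
Propagation delay = 17596 / 201000 = 0.0875 s = 87.5423 ms
Processing delay = 3.9 ms
Total one-way latency = 91.4423 ms


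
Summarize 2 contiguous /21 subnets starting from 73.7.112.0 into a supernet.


Original prefix: /21
Number of subnets: 2 = 2^1
New prefix = 21 - 1 = 20
Supernet: 73.7.112.0/20


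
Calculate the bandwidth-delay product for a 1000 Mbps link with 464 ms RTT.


BDP = bandwidth * RTT
= 1000 Mbps * 464 ms
= 1000 * 1e6 * 464 / 1000 bits
= 464000000 bits
= 58000000 bytes
= 56640.625 KB
BDP = 464000000 bits (58000000 bytes)


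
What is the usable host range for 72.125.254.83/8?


Network: 72.0.0.0
Broadcast: 72.255.255.255
First usable = network + 1
Last usable = broadcast - 1
Range: 72.0.0.1 to 72.255.255.254


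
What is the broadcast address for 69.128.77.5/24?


Network: 69.128.77.0/24
Host bits = 8
Set all host bits to 1:
Broadcast: 69.128.77.255


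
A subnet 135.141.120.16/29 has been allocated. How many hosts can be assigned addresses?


Host bits = 32 - 29 = 3
Total addresses = 2^3 = 8
Usable = total - 2 (network and broadcast)
Usable hosts: 6


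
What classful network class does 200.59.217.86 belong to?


First octet: 200
Binary: 11001000
110xxxxx -> Class C (192-223)
Class C, default mask 255.255.255.0 (/24)


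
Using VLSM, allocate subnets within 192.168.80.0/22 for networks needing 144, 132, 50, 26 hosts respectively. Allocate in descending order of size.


144 hosts -> /24 (254 usable): 192.168.80.0/24
132 hosts -> /24 (254 usable): 192.168.81.0/24
50 hosts -> /26 (62 usable): 192.168.82.0/26
26 hosts -> /27 (30 usable): 192.168.82.64/27
Allocation: 192.168.80.0/24 (144 hosts, 254 usable); 192.168.81.0/24 (132 hosts, 254 usable); 192.168.82.0/26 (50 hosts, 62 usable); 192.168.82.64/27 (26 hosts, 30 usable)


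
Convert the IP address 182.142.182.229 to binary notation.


182 = 10110110
142 = 10001110
182 = 10110110
229 = 11100101
Binary: 10110110.10001110.10110110.11100101


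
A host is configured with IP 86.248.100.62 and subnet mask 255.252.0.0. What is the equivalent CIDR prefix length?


Binary: 11111111.11111100.00000000.00000000
Count leading 1s
Prefix: /14


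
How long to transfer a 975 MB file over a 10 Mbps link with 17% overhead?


Effective throughput = 10 * (1 - 17/100) = 8.3 Mbps
File size in Mb = 975 * 8 = 7800 Mb
Time = 7800 / 8.3
Time = 939.759 seconds


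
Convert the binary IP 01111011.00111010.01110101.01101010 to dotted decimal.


01111011 = 123
00111010 = 58
01110101 = 117
01101010 = 106
IP: 123.58.117.106


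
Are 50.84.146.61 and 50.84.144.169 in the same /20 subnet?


Mask: 255.255.240.0
50.84.146.61 AND mask = 50.84.144.0
50.84.144.169 AND mask = 50.84.144.0
Yes, same subnet (50.84.144.0)


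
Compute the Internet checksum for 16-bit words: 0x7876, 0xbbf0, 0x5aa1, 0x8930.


Sum all words (with carry folding):
+ 0x7876 = 0x7876
+ 0xbbf0 = 0x3467
+ 0x5aa1 = 0x8f08
+ 0x8930 = 0x1839
One's complement: ~0x1839
Checksum = 0xe7c6


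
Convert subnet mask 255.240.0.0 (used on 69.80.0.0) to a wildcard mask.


Subnet mask: 255.240.0.0
Wildcard = 255.255.255.255 - subnet mask
255 - 255 = 0
255 - 240 = 15
255 - 0 = 255
255 - 0 = 255
Wildcard: 0.15.255.255


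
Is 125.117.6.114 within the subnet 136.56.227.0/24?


Subnet network: 136.56.227.0
Test IP AND mask: 125.117.6.0
No, 125.117.6.114 is not in 136.56.227.0/24


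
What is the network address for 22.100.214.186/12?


IP:   00010110.01100100.11010110.10111010
Mask: 11111111.11110000.00000000.00000000
AND operation:
Net:  00010110.01100000.00000000.00000000
Network: 22.96.0.0/12


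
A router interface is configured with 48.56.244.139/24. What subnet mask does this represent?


/24 means 24 network bits, 8 host bits
Binary: 11111111111111111111111100000000
Mask: 255.255.255.0


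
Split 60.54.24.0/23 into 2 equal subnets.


New prefix = 23 + 1 = 24
Each subnet has 256 addresses
  60.54.24.0/24
  60.54.25.0/24
Subnets: 60.54.24.0/24, 60.54.25.0/24


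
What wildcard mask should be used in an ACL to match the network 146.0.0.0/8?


Subnet mask: 255.0.0.0
Wildcard = 255.255.255.255 - subnet mask
255 - 255 = 0
255 - 0 = 255
255 - 0 = 255
255 - 0 = 255
Wildcard: 0.255.255.255


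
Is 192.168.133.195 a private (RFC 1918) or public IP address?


RFC 1918 private ranges:
  10.0.0.0/8 (10.0.0.0 - 10.255.255.255)
  172.16.0.0/12 (172.16.0.0 - 172.31.255.255)
  192.168.0.0/16 (192.168.0.0 - 192.168.255.255)
Private (in 192.168.0.0/16)


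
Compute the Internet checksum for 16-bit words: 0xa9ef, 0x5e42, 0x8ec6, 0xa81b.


Sum all words (with carry folding):
+ 0xa9ef = 0xa9ef
+ 0x5e42 = 0x0832
+ 0x8ec6 = 0x96f8
+ 0xa81b = 0x3f14
One's complement: ~0x3f14
Checksum = 0xc0eb


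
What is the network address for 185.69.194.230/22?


IP:   10111001.01000101.11000010.11100110
Mask: 11111111.11111111.11111100.00000000
AND operation:
Net:  10111001.01000101.11000000.00000000
Network: 185.69.192.0/22


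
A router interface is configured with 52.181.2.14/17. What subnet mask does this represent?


/17 means 17 network bits, 15 host bits
Binary: 11111111111111111000000000000000
Mask: 255.255.128.0


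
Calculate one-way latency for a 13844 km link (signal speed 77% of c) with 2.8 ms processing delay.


Speed = 0.77 * 3e5 km/s = 231000 km/s
Propagation delay = 13844 / 231000 = 0.0599 s = 59.9307 ms
Processing delay = 2.8 ms
Total one-way latency = 62.7307 ms


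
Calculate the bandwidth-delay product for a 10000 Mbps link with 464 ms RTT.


BDP = bandwidth * RTT
= 10000 Mbps * 464 ms
= 10000 * 1e6 * 464 / 1000 bits
= 4640000000 bits
= 580000000 bytes
= 566406.25 KB
BDP = 4640000000 bits (580000000 bytes)


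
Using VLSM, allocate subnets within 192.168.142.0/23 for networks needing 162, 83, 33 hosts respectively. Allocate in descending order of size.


162 hosts -> /24 (254 usable): 192.168.142.0/24
83 hosts -> /25 (126 usable): 192.168.143.0/25
33 hosts -> /26 (62 usable): 192.168.143.128/26
Allocation: 192.168.142.0/24 (162 hosts, 254 usable); 192.168.143.0/25 (83 hosts, 126 usable); 192.168.143.128/26 (33 hosts, 62 usable)


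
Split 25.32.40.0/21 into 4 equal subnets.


New prefix = 21 + 2 = 23
Each subnet has 512 addresses
  25.32.40.0/23
  25.32.42.0/23
  25.32.44.0/23
  25.32.46.0/23
Subnets: 25.32.40.0/23, 25.32.42.0/23, 25.32.44.0/23, 25.32.46.0/23


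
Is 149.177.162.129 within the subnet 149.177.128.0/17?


Subnet network: 149.177.128.0
Test IP AND mask: 149.177.128.0
Yes, 149.177.162.129 is in 149.177.128.0/17


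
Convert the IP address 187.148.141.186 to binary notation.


187 = 10111011
148 = 10010100
141 = 10001101
186 = 10111010
Binary: 10111011.10010100.10001101.10111010


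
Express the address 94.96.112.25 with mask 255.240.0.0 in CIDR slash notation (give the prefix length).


Binary: 11111111.11110000.00000000.00000000
Count leading 1s
Prefix: /12


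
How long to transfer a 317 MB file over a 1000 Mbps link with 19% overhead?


Effective throughput = 1000 * (1 - 19/100) = 810 Mbps
File size in Mb = 317 * 8 = 2536 Mb
Time = 2536 / 810
Time = 3.1309 seconds


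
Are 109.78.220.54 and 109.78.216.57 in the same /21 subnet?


Mask: 255.255.248.0
109.78.220.54 AND mask = 109.78.216.0
109.78.216.57 AND mask = 109.78.216.0
Yes, same subnet (109.78.216.0)


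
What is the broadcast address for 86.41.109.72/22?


Network: 86.41.108.0/22
Host bits = 10
Set all host bits to 1:
Broadcast: 86.41.111.255


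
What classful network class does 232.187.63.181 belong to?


First octet: 232
Binary: 11101000
1110xxxx -> Class D (224-239)
Class D (multicast), default mask N/A


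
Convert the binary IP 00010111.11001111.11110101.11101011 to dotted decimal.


00010111 = 23
11001111 = 207
11110101 = 245
11101011 = 235
IP: 23.207.245.235


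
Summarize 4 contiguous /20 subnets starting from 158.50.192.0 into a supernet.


Original prefix: /20
Number of subnets: 4 = 2^2
New prefix = 20 - 2 = 18
Supernet: 158.50.192.0/18


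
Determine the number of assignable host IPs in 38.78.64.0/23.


Host bits = 32 - 23 = 9
Total addresses = 2^9 = 512
Usable = total - 2 (network and broadcast)
Usable hosts: 510


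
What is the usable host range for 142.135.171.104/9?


Network: 142.128.0.0
Broadcast: 142.255.255.255
First usable = network + 1
Last usable = broadcast - 1
Range: 142.128.0.1 to 142.255.255.254


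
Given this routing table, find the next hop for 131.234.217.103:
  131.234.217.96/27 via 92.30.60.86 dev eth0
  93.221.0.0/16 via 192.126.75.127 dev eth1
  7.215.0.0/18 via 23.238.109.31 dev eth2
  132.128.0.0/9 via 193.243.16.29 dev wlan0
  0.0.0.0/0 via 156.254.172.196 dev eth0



Longest prefix match for 131.234.217.103:
  /27 131.234.217.96: MATCH
  /16 93.221.0.0: no
  /18 7.215.0.0: no
  /9 132.128.0.0: no
  /0 0.0.0.0: MATCH
Selected: next-hop 92.30.60.86 via eth0 (matched /27)


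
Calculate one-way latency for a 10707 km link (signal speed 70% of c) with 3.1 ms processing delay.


Speed = 0.7 * 3e5 km/s = 210000 km/s
Propagation delay = 10707 / 210000 = 0.051 s = 50.9857 ms
Processing delay = 3.1 ms
Total one-way latency = 54.0857 ms


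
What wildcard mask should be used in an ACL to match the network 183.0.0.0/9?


Subnet mask: 255.128.0.0
Wildcard = 255.255.255.255 - subnet mask
255 - 255 = 0
255 - 128 = 127
255 - 0 = 255
255 - 0 = 255
Wildcard: 0.127.255.255


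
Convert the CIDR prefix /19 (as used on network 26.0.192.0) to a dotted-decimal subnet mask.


/19 means 19 network bits, 13 host bits
Binary: 11111111111111111110000000000000
Mask: 255.255.224.0


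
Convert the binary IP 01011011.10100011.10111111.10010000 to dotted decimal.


01011011 = 91
10100011 = 163
10111111 = 191
10010000 = 144
IP: 91.163.191.144


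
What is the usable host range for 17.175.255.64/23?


Network: 17.175.254.0
Broadcast: 17.175.255.255
First usable = network + 1
Last usable = broadcast - 1
Range: 17.175.254.1 to 17.175.255.254


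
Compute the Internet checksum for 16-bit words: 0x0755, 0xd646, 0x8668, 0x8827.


Sum all words (with carry folding):
+ 0x0755 = 0x0755
+ 0xd646 = 0xdd9b
+ 0x8668 = 0x6404
+ 0x8827 = 0xec2b
One's complement: ~0xec2b
Checksum = 0x13d4


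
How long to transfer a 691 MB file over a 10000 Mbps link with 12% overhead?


Effective throughput = 10000 * (1 - 12/100) = 8800 Mbps
File size in Mb = 691 * 8 = 5528 Mb
Time = 5528 / 8800
Time = 0.6282 seconds
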